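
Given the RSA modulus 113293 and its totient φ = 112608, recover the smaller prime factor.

φ(n) = (p−1)(q−1) = n − (p+q) + 1, so p + q = 113293 − 112608 + 1 = 686.
p and q are the roots of t² − 686t + 113293 = 0.
Discriminant: 686² − 4·113293 = 470596 − 453172 = 17424; √17424 = 132.
q = (686 − 132)/2 = 277, p = (686 + 132)/2 = 409.
Check: 277 · 409 = 113293.

277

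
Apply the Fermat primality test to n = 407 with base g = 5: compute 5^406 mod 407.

104

5^1 ≡ 5 (mod 407)
5^2 ≡ 5^2 = 25 ≡ 25 (mod 407)
5^4 ≡ 25^2 = 625 ≡ 218 (mod 407)
5^8 ≡ 218^2 = 47524 ≡ 312 (mod 407)
5^16 ≡ 312^2 = 97344 ≡ 71 (mod 407)
5^32 ≡ 71^2 = 5041 ≡ 157 (mod 407)
5^64 ≡ 157^2 = 24649 ≡ 229 (mod 407)
5^128 ≡ 229^2 = 52441 ≡ 345 (mod 407)
5^256 ≡ 345^2 = 119025 ≡ 181 (mod 407)
406 = 256 + 128 + 16 + 4 + 2 in binary powers of 2.
So 5^406 ≡ 181 · 345 · 71 · 218 · 25 ≡ 104 (mod 407).
Since 104 ≠ 1, base 5 is a Fermat witness: 407 is composite.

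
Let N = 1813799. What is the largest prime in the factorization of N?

83

1813799 = 13 · 139523
139523 = 41 · 3403
3403 = 41 · 83
83 is prime.
So 1813799 = 13 · 41^2 · 83; the largest prime factor is 83.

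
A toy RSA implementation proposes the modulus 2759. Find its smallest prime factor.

2759 is odd.
Digit sum 23, not divisible by 3.
Ends in 9: not divisible by 5.
7: 2759 = 7·394 + 1
11: 2759 = 11·250 + 9
13: 2759 = 13·212 + 3
17: 2759 = 17·162 + 5
19: 2759 = 19·145 + 4
23: 2759 = 23·119 + 22
29: 2759 = 29·95 + 4
31: 2759 = 31·89

31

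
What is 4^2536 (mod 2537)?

4^1 ≡ 4 (mod 2537)
4^2 ≡ 4^2 = 16 ≡ 16 (mod 2537)
4^4 ≡ 16^2 = 256 ≡ 256 (mod 2537)
4^8 ≡ 256^2 = 65536 ≡ 2111 (mod 2537)
4^16 ≡ 2111^2 = 4456321 ≡ 1349 (mod 2537)
4^32 ≡ 1349^2 = 1819801 ≡ 772 (mod 2537)
4^64 ≡ 772^2 = 595984 ≡ 2326 (mod 2537)
4^128 ≡ 2326^2 = 5410276 ≡ 1392 (mod 2537)
4^256 ≡ 1392^2 = 1937664 ≡ 1933 (mod 2537)
4^512 ≡ 1933^2 = 3736489 ≡ 2025 (mod 2537)
4^1024 ≡ 2025^2 = 4100625 ≡ 833 (mod 2537)
4^2048 ≡ 833^2 = 693889 ≡ 1288 (mod 2537)
2536 = 2048 + 256 + 128 + 64 + 32 + 8 in binary powers of 2.
So 4^2536 ≡ 1288 · 1933 · 1392 · 2326 · 772 · 2111 ≡ 317 (mod 2537).
Since 317 ≠ 1, base 4 is a Fermat witness: 2537 is composite.

317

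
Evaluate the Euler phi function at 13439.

Factor: 13439 = 89 · 151.
φ(13439) = (89−1) · (151−1) = 88 · 150 = 13200.

13200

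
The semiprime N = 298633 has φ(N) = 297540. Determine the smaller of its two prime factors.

523

φ(n) = (p−1)(q−1) = n − (p+q) + 1, so p + q = 298633 − 297540 + 1 = 1094.
p and q are the roots of t² − 1094t + 298633 = 0.
Discriminant: 1094² − 4·298633 = 1196836 − 1194532 = 2304; √2304 = 48.
q = (1094 − 48)/2 = 523, p = (1094 + 48)/2 = 571.
Check: 523 · 571 = 298633.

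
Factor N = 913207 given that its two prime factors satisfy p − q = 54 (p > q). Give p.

Since p = q + 54, we have 913207 = q(q + 54), so q² + 54q − 913207 = 0.
Discriminant: 54² + 4·913207 = 2916 + 3652828 = 3655744; √3655744 = 1912.
q = (−54 + 1912)/2 = 929, and p = q + 54 = 983.
Check: 929 · 983 = 913207.

983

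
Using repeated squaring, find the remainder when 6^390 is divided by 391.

25

6^1 ≡ 6 (mod 391)
6^2 ≡ 6^2 = 36 ≡ 36 (mod 391)
6^4 ≡ 36^2 = 1296 ≡ 123 (mod 391)
6^8 ≡ 123^2 = 15129 ≡ 271 (mod 391)
6^16 ≡ 271^2 = 73441 ≡ 324 (mod 391)
6^32 ≡ 324^2 = 104976 ≡ 188 (mod 391)
6^64 ≡ 188^2 = 35344 ≡ 154 (mod 391)
6^128 ≡ 154^2 = 23716 ≡ 256 (mod 391)
6^256 ≡ 256^2 = 65536 ≡ 239 (mod 391)
390 = 256 + 128 + 4 + 2 in binary powers of 2.
So 6^390 ≡ 239 · 256 · 123 · 36 ≡ 25 (mod 391).
Since 25 ≠ 1, base 6 is a Fermat witness: 391 is composite.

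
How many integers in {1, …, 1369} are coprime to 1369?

Factor: 1369 = 37^2.
φ(1369) = 37^1·(37−1) = 1332.

1332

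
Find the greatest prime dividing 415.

83

415 = 5 · 83
83 is prime.
So 415 = 5 · 83; the largest prime factor is 83.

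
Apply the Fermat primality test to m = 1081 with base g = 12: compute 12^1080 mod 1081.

98

12^1 ≡ 12 (mod 1081)
12^2 ≡ 12^2 = 144 ≡ 144 (mod 1081)
12^4 ≡ 144^2 = 20736 ≡ 197 (mod 1081)
12^8 ≡ 197^2 = 38809 ≡ 974 (mod 1081)
12^16 ≡ 974^2 = 948676 ≡ 639 (mod 1081)
12^32 ≡ 639^2 = 408321 ≡ 784 (mod 1081)
12^64 ≡ 784^2 = 614656 ≡ 648 (mod 1081)
12^128 ≡ 648^2 = 419904 ≡ 476 (mod 1081)
12^256 ≡ 476^2 = 226576 ≡ 647 (mod 1081)
12^512 ≡ 647^2 = 418609 ≡ 262 (mod 1081)
12^1024 ≡ 262^2 = 68644 ≡ 541 (mod 1081)
1080 = 1024 + 32 + 16 + 8 in binary powers of 2.
So 12^1080 ≡ 541 · 784 · 639 · 974 ≡ 98 (mod 1081).
Since 98 ≠ 1, base 12 is a Fermat witness: 1081 is composite.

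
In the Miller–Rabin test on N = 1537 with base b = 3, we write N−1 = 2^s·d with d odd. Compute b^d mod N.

27

1537 − 1 = 1536 = 2^9 · 3, so d = 3.
3^1 ≡ 3 (mod 1537)
3^2 ≡ 3^2 = 9 ≡ 9 (mod 1537)
3 = 2 + 1 in binary powers of 2.
So 3^3 ≡ 9 · 3 ≡ 27 (mod 1537).
Squaring chain: 27 → 729 → 1176 → 1213 → 460 → 1031 → 894 → 1533 → 16; never reaches −1, so base 3 is a Miller–Rabin witness that 1537 is composite.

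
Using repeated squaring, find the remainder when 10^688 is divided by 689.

16

10^1 ≡ 10 (mod 689)
10^2 ≡ 10^2 = 100 ≡ 100 (mod 689)
10^4 ≡ 100^2 = 10000 ≡ 354 (mod 689)
10^8 ≡ 354^2 = 125316 ≡ 607 (mod 689)
10^16 ≡ 607^2 = 368449 ≡ 523 (mod 689)
10^32 ≡ 523^2 = 273529 ≡ 685 (mod 689)
10^64 ≡ 685^2 = 469225 ≡ 16 (mod 689)
10^128 ≡ 16^2 = 256 ≡ 256 (mod 689)
10^256 ≡ 256^2 = 65536 ≡ 81 (mod 689)
10^512 ≡ 81^2 = 6561 ≡ 360 (mod 689)
688 = 512 + 128 + 32 + 16 in binary powers of 2.
So 10^688 ≡ 360 · 256 · 685 · 523 ≡ 16 (mod 689).
Since 16 ≠ 1, base 10 is a Fermat witness: 689 is composite.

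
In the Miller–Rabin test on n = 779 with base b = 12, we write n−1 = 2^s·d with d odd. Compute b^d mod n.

768

779 − 1 = 778 = 2^1 · 389, so d = 389.
12^1 ≡ 12 (mod 779)
12^2 ≡ 12^2 = 144 ≡ 144 (mod 779)
12^4 ≡ 144^2 = 20736 ≡ 482 (mod 779)
12^8 ≡ 482^2 = 232324 ≡ 182 (mod 779)
12^16 ≡ 182^2 = 33124 ≡ 406 (mod 779)
12^32 ≡ 406^2 = 164836 ≡ 467 (mod 779)
12^64 ≡ 467^2 = 218089 ≡ 748 (mod 779)
12^128 ≡ 748^2 = 559504 ≡ 182 (mod 779)
12^256 ≡ 182^2 = 33124 ≡ 406 (mod 779)
389 = 256 + 128 + 4 + 1 in binary powers of 2.
So 12^389 ≡ 406 · 182 · 482 · 12 ≡ 768 (mod 779).
Squaring chain: 768; never reaches −1, so base 12 is a Miller–Rabin witness that 779 is composite.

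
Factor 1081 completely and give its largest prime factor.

47

1081 = 23 · 47
47 is prime.
So 1081 = 23 · 47; the largest prime factor is 47.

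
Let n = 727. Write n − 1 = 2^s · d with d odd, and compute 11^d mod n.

726

727 − 1 = 726 = 2^1 · 363, so d = 363.
11^1 ≡ 11 (mod 727)
11^2 ≡ 11^2 = 121 ≡ 121 (mod 727)
11^4 ≡ 121^2 = 14641 ≡ 101 (mod 727)
11^8 ≡ 101^2 = 10201 ≡ 23 (mod 727)
11^16 ≡ 23^2 = 529 ≡ 529 (mod 727)
11^32 ≡ 529^2 = 279841 ≡ 673 (mod 727)
11^64 ≡ 673^2 = 452929 ≡ 8 (mod 727)
11^128 ≡ 8^2 = 64 ≡ 64 (mod 727)
11^256 ≡ 64^2 = 4096 ≡ 461 (mod 727)
363 = 256 + 64 + 32 + 8 + 2 + 1 in binary powers of 2.
So 11^363 ≡ 461 · 8 · 673 · 23 · 121 · 11 ≡ 726 (mod 727).
Since 11^d ≡ 726 (mod 727), base 11 does not prove 727 composite.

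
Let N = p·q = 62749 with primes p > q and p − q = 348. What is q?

Since p = q + 348, we have 62749 = q(q + 348), so q² + 348q − 62749 = 0.
Discriminant: 348² + 4·62749 = 121104 + 250996 = 372100; √372100 = 610.
q = (−348 + 610)/2 = 131, and p = q + 348 = 479.
Check: 131 · 479 = 62749.

131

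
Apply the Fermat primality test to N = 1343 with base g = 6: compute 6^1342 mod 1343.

9

6^1 ≡ 6 (mod 1343)
6^2 ≡ 6^2 = 36 ≡ 36 (mod 1343)
6^4 ≡ 36^2 = 1296 ≡ 1296 (mod 1343)
6^8 ≡ 1296^2 = 1679616 ≡ 866 (mod 1343)
6^16 ≡ 866^2 = 749956 ≡ 562 (mod 1343)
6^32 ≡ 562^2 = 315844 ≡ 239 (mod 1343)
6^64 ≡ 239^2 = 57121 ≡ 715 (mod 1343)
6^128 ≡ 715^2 = 511225 ≡ 885 (mod 1343)
6^256 ≡ 885^2 = 783225 ≡ 256 (mod 1343)
6^512 ≡ 256^2 = 65536 ≡ 1072 (mod 1343)
6^1024 ≡ 1072^2 = 1149184 ≡ 919 (mod 1343)
1342 = 1024 + 256 + 32 + 16 + 8 + 4 + 2 in binary powers of 2.
So 6^1342 ≡ 919 · 256 · 239 · 562 · 866 · 1296 · 36 ≡ 9 (mod 1343).
Since 9 ≠ 1, base 6 is a Fermat witness: 1343 is composite.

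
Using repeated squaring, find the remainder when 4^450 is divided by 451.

4^1 ≡ 4 (mod 451)
4^2 ≡ 4^2 = 16 ≡ 16 (mod 451)
4^4 ≡ 16^2 = 256 ≡ 256 (mod 451)
4^8 ≡ 256^2 = 65536 ≡ 141 (mod 451)
4^16 ≡ 141^2 = 19881 ≡ 37 (mod 451)
4^32 ≡ 37^2 = 1369 ≡ 16 (mod 451)
4^64 ≡ 16^2 = 256 ≡ 256 (mod 451)
4^128 ≡ 256^2 = 65536 ≡ 141 (mod 451)
4^256 ≡ 141^2 = 19881 ≡ 37 (mod 451)
450 = 256 + 128 + 64 + 2 in binary powers of 2.
So 4^450 ≡ 37 · 141 · 256 · 16 ≡ 1 (mod 451).
Since the result is 1, base 4 gives no evidence that 451 is composite.

1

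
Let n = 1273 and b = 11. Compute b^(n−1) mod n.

11^1 ≡ 11 (mod 1273)
11^2 ≡ 11^2 = 121 ≡ 121 (mod 1273)
11^4 ≡ 121^2 = 14641 ≡ 638 (mod 1273)
11^8 ≡ 638^2 = 407044 ≡ 957 (mod 1273)
11^16 ≡ 957^2 = 915849 ≡ 562 (mod 1273)
11^32 ≡ 562^2 = 315844 ≡ 140 (mod 1273)
11^64 ≡ 140^2 = 19600 ≡ 505 (mod 1273)
11^128 ≡ 505^2 = 255025 ≡ 425 (mod 1273)
11^256 ≡ 425^2 = 180625 ≡ 1132 (mod 1273)
11^512 ≡ 1132^2 = 1281424 ≡ 786 (mod 1273)
11^1024 ≡ 786^2 = 617796 ≡ 391 (mod 1273)
1272 = 1024 + 128 + 64 + 32 + 16 + 8 in binary powers of 2.
So 11^1272 ≡ 391 · 425 · 505 · 140 · 562 · 957 ≡ 533 (mod 1273).
Since 533 ≠ 1, base 11 is a Fermat witness: 1273 is composite.

533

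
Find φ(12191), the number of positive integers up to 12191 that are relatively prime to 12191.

Factor: 12191 = 73 · 167.
φ(12191) = (73−1) · (167−1) = 72 · 166 = 11952.

11952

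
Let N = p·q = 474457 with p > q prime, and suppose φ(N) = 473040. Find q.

541

φ(n) = (p−1)(q−1) = n − (p+q) + 1, so p + q = 474457 − 473040 + 1 = 1418.
p and q are the roots of t² − 1418t + 474457 = 0.
Discriminant: 1418² − 4·474457 = 2010724 − 1897828 = 112896; √112896 = 336.
q = (1418 − 336)/2 = 541, p = (1418 + 336)/2 = 877.
Check: 541 · 877 = 474457.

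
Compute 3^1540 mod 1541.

1

3^1 ≡ 3 (mod 1541)
3^2 ≡ 3^2 = 9 ≡ 9 (mod 1541)
3^4 ≡ 9^2 = 81 ≡ 81 (mod 1541)
3^8 ≡ 81^2 = 6561 ≡ 397 (mod 1541)
3^16 ≡ 397^2 = 157609 ≡ 427 (mod 1541)
3^32 ≡ 427^2 = 182329 ≡ 491 (mod 1541)
3^64 ≡ 491^2 = 241081 ≡ 685 (mod 1541)
3^128 ≡ 685^2 = 469225 ≡ 761 (mod 1541)
3^256 ≡ 761^2 = 579121 ≡ 1246 (mod 1541)
3^512 ≡ 1246^2 = 1552516 ≡ 729 (mod 1541)
3^1024 ≡ 729^2 = 531441 ≡ 1337 (mod 1541)
1540 = 1024 + 512 + 4 in binary powers of 2.
So 3^1540 ≡ 1337 · 729 · 81 ≡ 1 (mod 1541).
Since the result is 1, base 3 gives no evidence that 1541 is composite.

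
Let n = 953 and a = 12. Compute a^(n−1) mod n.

1

12^1 ≡ 12 (mod 953)
12^2 ≡ 12^2 = 144 ≡ 144 (mod 953)
12^4 ≡ 144^2 = 20736 ≡ 723 (mod 953)
12^8 ≡ 723^2 = 522729 ≡ 485 (mod 953)
12^16 ≡ 485^2 = 235225 ≡ 787 (mod 953)
12^32 ≡ 787^2 = 619369 ≡ 872 (mod 953)
12^64 ≡ 872^2 = 760384 ≡ 843 (mod 953)
12^128 ≡ 843^2 = 710649 ≡ 664 (mod 953)
12^256 ≡ 664^2 = 440896 ≡ 610 (mod 953)
12^512 ≡ 610^2 = 372100 ≡ 430 (mod 953)
952 = 512 + 256 + 128 + 32 + 16 + 8 in binary powers of 2.
So 12^952 ≡ 430 · 610 · 664 · 872 · 787 · 485 ≡ 1 (mod 953).
Since the result is 1, base 12 gives no evidence that 953 is composite.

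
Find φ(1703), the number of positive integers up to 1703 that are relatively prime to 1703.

Factor: 1703 = 13 · 131.
φ(1703) = (13−1) · (131−1) = 12 · 130 = 1560.

1560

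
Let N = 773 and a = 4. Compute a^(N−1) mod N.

4^1 ≡ 4 (mod 773)
4^2 ≡ 4^2 = 16 ≡ 16 (mod 773)
4^4 ≡ 16^2 = 256 ≡ 256 (mod 773)
4^8 ≡ 256^2 = 65536 ≡ 604 (mod 773)
4^16 ≡ 604^2 = 364816 ≡ 733 (mod 773)
4^32 ≡ 733^2 = 537289 ≡ 54 (mod 773)
4^64 ≡ 54^2 = 2916 ≡ 597 (mod 773)
4^128 ≡ 597^2 = 356409 ≡ 56 (mod 773)
4^256 ≡ 56^2 = 3136 ≡ 44 (mod 773)
4^512 ≡ 44^2 = 1936 ≡ 390 (mod 773)
772 = 512 + 256 + 4 in binary powers of 2.
So 4^772 ≡ 390 · 44 · 256 ≡ 1 (mod 773).
Since the result is 1, base 4 gives no evidence that 773 is composite.

1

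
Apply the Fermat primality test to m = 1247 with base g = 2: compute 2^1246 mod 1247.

173

2^1 ≡ 2 (mod 1247)
2^2 ≡ 2^2 = 4 ≡ 4 (mod 1247)
2^4 ≡ 4^2 = 16 ≡ 16 (mod 1247)
2^8 ≡ 16^2 = 256 ≡ 256 (mod 1247)
2^16 ≡ 256^2 = 65536 ≡ 692 (mod 1247)
2^32 ≡ 692^2 = 478864 ≡ 16 (mod 1247)
2^64 ≡ 16^2 = 256 ≡ 256 (mod 1247)
2^128 ≡ 256^2 = 65536 ≡ 692 (mod 1247)
2^256 ≡ 692^2 = 478864 ≡ 16 (mod 1247)
2^512 ≡ 16^2 = 256 ≡ 256 (mod 1247)
2^1024 ≡ 256^2 = 65536 ≡ 692 (mod 1247)
1246 = 1024 + 128 + 64 + 16 + 8 + 4 + 2 in binary powers of 2.
So 2^1246 ≡ 692 · 692 · 256 · 692 · 256 · 16 · 4 ≡ 173 (mod 1247).
Since 173 ≠ 1, base 2 is a Fermat witness: 1247 is composite.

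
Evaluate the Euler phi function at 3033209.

2966656

Factor: 3033209 = 89 · 173 · 197.
φ(3033209) = (89−1) · (173−1) · (197−1) = 88 · 172 · 196 = 2966656.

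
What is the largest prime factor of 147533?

147533 = 43 · 3431
3431 = 47 · 73
73 is prime.
So 147533 = 43 · 47 · 73; the largest prime factor is 73.

73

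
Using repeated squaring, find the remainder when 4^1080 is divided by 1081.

200

4^1 ≡ 4 (mod 1081)
4^2 ≡ 4^2 = 16 ≡ 16 (mod 1081)
4^4 ≡ 16^2 = 256 ≡ 256 (mod 1081)
4^8 ≡ 256^2 = 65536 ≡ 676 (mod 1081)
4^16 ≡ 676^2 = 456976 ≡ 794 (mod 1081)
4^32 ≡ 794^2 = 630436 ≡ 213 (mod 1081)
4^64 ≡ 213^2 = 45369 ≡ 1048 (mod 1081)
4^128 ≡ 1048^2 = 1098304 ≡ 8 (mod 1081)
4^256 ≡ 8^2 = 64 ≡ 64 (mod 1081)
4^512 ≡ 64^2 = 4096 ≡ 853 (mod 1081)
4^1024 ≡ 853^2 = 727609 ≡ 96 (mod 1081)
1080 = 1024 + 32 + 16 + 8 in binary powers of 2.
So 4^1080 ≡ 96 · 213 · 794 · 676 ≡ 200 (mod 1081).
Since 200 ≠ 1, base 4 is a Fermat witness: 1081 is composite.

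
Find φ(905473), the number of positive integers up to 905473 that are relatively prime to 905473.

Factor: 905473 = 59 · 103 · 149.
φ(905473) = (59−1) · (103−1) · (149−1) = 58 · 102 · 148 = 875568.

875568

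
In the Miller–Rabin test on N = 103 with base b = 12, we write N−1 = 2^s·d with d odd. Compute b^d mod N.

103 − 1 = 102 = 2^1 · 51, so d = 51.
12^1 ≡ 12 (mod 103)
12^2 ≡ 12^2 = 144 ≡ 41 (mod 103)
12^4 ≡ 41^2 = 1681 ≡ 33 (mod 103)
12^8 ≡ 33^2 = 1089 ≡ 59 (mod 103)
12^16 ≡ 59^2 = 3481 ≡ 82 (mod 103)
12^32 ≡ 82^2 = 6724 ≡ 29 (mod 103)
51 = 32 + 16 + 2 + 1 in binary powers of 2.
So 12^51 ≡ 29 · 82 · 41 · 12 ≡ 102 (mod 103).
Since 12^d ≡ 102 (mod 103), base 12 does not prove 103 composite.

102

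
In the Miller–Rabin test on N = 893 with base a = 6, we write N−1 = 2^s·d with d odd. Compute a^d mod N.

294

893 − 1 = 892 = 2^2 · 223, so d = 223.
6^1 ≡ 6 (mod 893)
6^2 ≡ 6^2 = 36 ≡ 36 (mod 893)
6^4 ≡ 36^2 = 1296 ≡ 403 (mod 893)
6^8 ≡ 403^2 = 162409 ≡ 776 (mod 893)
6^16 ≡ 776^2 = 602176 ≡ 294 (mod 893)
6^32 ≡ 294^2 = 86436 ≡ 708 (mod 893)
6^64 ≡ 708^2 = 501264 ≡ 291 (mod 893)
6^128 ≡ 291^2 = 84681 ≡ 739 (mod 893)
223 = 128 + 64 + 16 + 8 + 4 + 2 + 1 in binary powers of 2.
So 6^223 ≡ 739 · 291 · 294 · 776 · 403 · 36 · 6 ≡ 294 (mod 893).
Squaring chain: 294 → 708; never reaches −1, so base 6 is a Miller–Rabin witness that 893 is composite.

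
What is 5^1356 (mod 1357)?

5^1 ≡ 5 (mod 1357)
5^2 ≡ 5^2 = 25 ≡ 25 (mod 1357)
5^4 ≡ 25^2 = 625 ≡ 625 (mod 1357)
5^8 ≡ 625^2 = 390625 ≡ 1166 (mod 1357)
5^16 ≡ 1166^2 = 1359556 ≡ 1199 (mod 1357)
5^32 ≡ 1199^2 = 1437601 ≡ 538 (mod 1357)
5^64 ≡ 538^2 = 289444 ≡ 403 (mod 1357)
5^128 ≡ 403^2 = 162409 ≡ 926 (mod 1357)
5^256 ≡ 926^2 = 857476 ≡ 1209 (mod 1357)
5^512 ≡ 1209^2 = 1461681 ≡ 192 (mod 1357)
5^1024 ≡ 192^2 = 36864 ≡ 225 (mod 1357)
1356 = 1024 + 256 + 64 + 8 + 4 in binary powers of 2.
So 5^1356 ≡ 225 · 1209 · 403 · 1166 · 625 ≡ 105 (mod 1357).
Since 105 ≠ 1, base 5 is a Fermat witness: 1357 is composite.

105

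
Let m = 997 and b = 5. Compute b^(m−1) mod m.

5^1 ≡ 5 (mod 997)
5^2 ≡ 5^2 = 25 ≡ 25 (mod 997)
5^4 ≡ 25^2 = 625 ≡ 625 (mod 997)
5^8 ≡ 625^2 = 390625 ≡ 798 (mod 997)
5^16 ≡ 798^2 = 636804 ≡ 718 (mod 997)
5^32 ≡ 718^2 = 515524 ≡ 75 (mod 997)
5^64 ≡ 75^2 = 5625 ≡ 640 (mod 997)
5^128 ≡ 640^2 = 409600 ≡ 830 (mod 997)
5^256 ≡ 830^2 = 688900 ≡ 970 (mod 997)
5^512 ≡ 970^2 = 940900 ≡ 729 (mod 997)
996 = 512 + 256 + 128 + 64 + 32 + 4 in binary powers of 2.
So 5^996 ≡ 729 · 970 · 830 · 640 · 75 · 625 ≡ 1 (mod 997).
Since the result is 1, base 5 gives no evidence that 997 is composite.

1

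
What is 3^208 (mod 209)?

3^1 ≡ 3 (mod 209)
3^2 ≡ 3^2 = 9 ≡ 9 (mod 209)
3^4 ≡ 9^2 = 81 ≡ 81 (mod 209)
3^8 ≡ 81^2 = 6561 ≡ 82 (mod 209)
3^16 ≡ 82^2 = 6724 ≡ 36 (mod 209)
3^32 ≡ 36^2 = 1296 ≡ 42 (mod 209)
3^64 ≡ 42^2 = 1764 ≡ 92 (mod 209)
3^128 ≡ 92^2 = 8464 ≡ 104 (mod 209)
208 = 128 + 64 + 16 in binary powers of 2.
So 3^208 ≡ 104 · 92 · 36 ≡ 16 (mod 209).
Since 16 ≠ 1, base 3 is a Fermat witness: 209 is composite.

16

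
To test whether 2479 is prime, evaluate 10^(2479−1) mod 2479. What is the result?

10^1 ≡ 10 (mod 2479)
10^2 ≡ 10^2 = 100 ≡ 100 (mod 2479)
10^4 ≡ 100^2 = 10000 ≡ 84 (mod 2479)
10^8 ≡ 84^2 = 7056 ≡ 2098 (mod 2479)
10^16 ≡ 2098^2 = 4401604 ≡ 1379 (mod 2479)
10^32 ≡ 1379^2 = 1901641 ≡ 248 (mod 2479)
10^64 ≡ 248^2 = 61504 ≡ 2008 (mod 2479)
10^128 ≡ 2008^2 = 4032064 ≡ 1210 (mod 2479)
10^256 ≡ 1210^2 = 1464100 ≡ 1490 (mod 2479)
10^512 ≡ 1490^2 = 2220100 ≡ 1395 (mod 2479)
10^1024 ≡ 1395^2 = 1946025 ≡ 10 (mod 2479)
10^2048 ≡ 10^2 = 100 ≡ 100 (mod 2479)
2478 = 2048 + 256 + 128 + 32 + 8 + 4 + 2 in binary powers of 2.
So 10^2478 ≡ 100 · 1490 · 1210 · 248 · 2098 · 84 · 100 ≡ 1000 (mod 2479).
Since 1000 ≠ 1, base 10 is a Fermat witness: 2479 is composite.

1000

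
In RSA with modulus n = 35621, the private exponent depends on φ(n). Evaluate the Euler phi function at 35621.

Factor: 35621 = 179 · 199.
φ(35621) = (179−1) · (199−1) = 178 · 198 = 35244.

35244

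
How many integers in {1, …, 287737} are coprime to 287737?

Factor: 287737 = 53 · 61 · 89.
φ(287737) = (53−1) · (61−1) · (89−1) = 52 · 60 · 88 = 274560.

274560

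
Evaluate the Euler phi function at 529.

Factor: 529 = 23^2.
φ(529) = 23^1·(23−1) = 506.

506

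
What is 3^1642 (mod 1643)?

820

3^1 ≡ 3 (mod 1643)
3^2 ≡ 3^2 = 9 ≡ 9 (mod 1643)
3^4 ≡ 9^2 = 81 ≡ 81 (mod 1643)
3^8 ≡ 81^2 = 6561 ≡ 1632 (mod 1643)
3^16 ≡ 1632^2 = 2663424 ≡ 121 (mod 1643)
3^32 ≡ 121^2 = 14641 ≡ 1497 (mod 1643)
3^64 ≡ 1497^2 = 2241009 ≡ 1600 (mod 1643)
3^128 ≡ 1600^2 = 2560000 ≡ 206 (mod 1643)
3^256 ≡ 206^2 = 42436 ≡ 1361 (mod 1643)
3^512 ≡ 1361^2 = 1852321 ≡ 660 (mod 1643)
3^1024 ≡ 660^2 = 435600 ≡ 205 (mod 1643)
1642 = 1024 + 512 + 64 + 32 + 8 + 2 in binary powers of 2.
So 3^1642 ≡ 205 · 660 · 1600 · 1497 · 1632 · 9 ≡ 820 (mod 1643).
Since 820 ≠ 1, base 3 is a Fermat witness: 1643 is composite.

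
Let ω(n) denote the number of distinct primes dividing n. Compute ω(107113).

3

107113 = 43 · 2491
2491 = 47 · 53
107113 = 43 · 47 · 53, which has 3 distinct prime factors.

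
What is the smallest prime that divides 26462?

26462 is even: 2 divides it.

2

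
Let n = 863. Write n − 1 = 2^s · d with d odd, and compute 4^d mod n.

1

863 − 1 = 862 = 2^1 · 431, so d = 431.
4^1 ≡ 4 (mod 863)
4^2 ≡ 4^2 = 16 ≡ 16 (mod 863)
4^4 ≡ 16^2 = 256 ≡ 256 (mod 863)
4^8 ≡ 256^2 = 65536 ≡ 811 (mod 863)
4^16 ≡ 811^2 = 657721 ≡ 115 (mod 863)
4^32 ≡ 115^2 = 13225 ≡ 280 (mod 863)
4^64 ≡ 280^2 = 78400 ≡ 730 (mod 863)
4^128 ≡ 730^2 = 532900 ≡ 429 (mod 863)
4^256 ≡ 429^2 = 184041 ≡ 222 (mod 863)
431 = 256 + 128 + 32 + 8 + 4 + 2 + 1 in binary powers of 2.
So 4^431 ≡ 222 · 429 · 280 · 811 · 256 · 16 · 4 ≡ 1 (mod 863).
Since 4^d ≡ 1 (mod 863), base 4 does not prove 863 composite.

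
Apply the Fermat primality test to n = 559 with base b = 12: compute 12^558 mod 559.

183

12^1 ≡ 12 (mod 559)
12^2 ≡ 12^2 = 144 ≡ 144 (mod 559)
12^4 ≡ 144^2 = 20736 ≡ 53 (mod 559)
12^8 ≡ 53^2 = 2809 ≡ 14 (mod 559)
12^16 ≡ 14^2 = 196 ≡ 196 (mod 559)
12^32 ≡ 196^2 = 38416 ≡ 404 (mod 559)
12^64 ≡ 404^2 = 163216 ≡ 547 (mod 559)
12^128 ≡ 547^2 = 299209 ≡ 144 (mod 559)
12^256 ≡ 144^2 = 20736 ≡ 53 (mod 559)
12^512 ≡ 53^2 = 2809 ≡ 14 (mod 559)
558 = 512 + 32 + 8 + 4 + 2 in binary powers of 2.
So 12^558 ≡ 14 · 404 · 14 · 53 · 144 ≡ 183 (mod 559).
Since 183 ≠ 1, base 12 is a Fermat witness: 559 is composite.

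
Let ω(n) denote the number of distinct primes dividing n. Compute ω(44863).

4

44863 = 7 · 6409
6409 = 13 · 493
493 = 17 · 29
44863 = 7 · 13 · 17 · 29, which has 4 distinct prime factors.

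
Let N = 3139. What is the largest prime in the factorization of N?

73

3139 = 43 · 73
73 is prime.
So 3139 = 43 · 73; the largest prime factor is 73.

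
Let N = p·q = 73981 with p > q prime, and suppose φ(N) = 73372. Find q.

167

φ(n) = (p−1)(q−1) = n − (p+q) + 1, so p + q = 73981 − 73372 + 1 = 610.
p and q are the roots of t² − 610t + 73981 = 0.
Discriminant: 610² − 4·73981 = 372100 − 295924 = 76176; √76176 = 276.
q = (610 − 276)/2 = 167, p = (610 + 276)/2 = 443.
Check: 167 · 443 = 73981.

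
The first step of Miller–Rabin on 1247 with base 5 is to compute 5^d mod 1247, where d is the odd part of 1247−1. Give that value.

695

1247 − 1 = 1246 = 2^1 · 623, so d = 623.
5^1 ≡ 5 (mod 1247)
5^2 ≡ 5^2 = 25 ≡ 25 (mod 1247)
5^4 ≡ 25^2 = 625 ≡ 625 (mod 1247)
5^8 ≡ 625^2 = 390625 ≡ 314 (mod 1247)
5^16 ≡ 314^2 = 98596 ≡ 83 (mod 1247)
5^32 ≡ 83^2 = 6889 ≡ 654 (mod 1247)
5^64 ≡ 654^2 = 427716 ≡ 1242 (mod 1247)
5^128 ≡ 1242^2 = 1542564 ≡ 25 (mod 1247)
5^256 ≡ 25^2 = 625 ≡ 625 (mod 1247)
5^512 ≡ 625^2 = 390625 ≡ 314 (mod 1247)
623 = 512 + 64 + 32 + 8 + 4 + 2 + 1 in binary powers of 2.
So 5^623 ≡ 314 · 1242 · 654 · 314 · 625 · 25 · 5 ≡ 695 (mod 1247).
Squaring chain: 695; never reaches −1, so base 5 is a Miller–Rabin witness that 1247 is composite.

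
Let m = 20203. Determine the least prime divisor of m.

20203 is odd.
Digit sum 7, not divisible by 3.
Ends in 3: not divisible by 5.
7: 20203 = 7·2886 + 1
11: 20203 = 11·1836 + 7
13: 20203 = 13·1554 + 1
17: 20203 = 17·1188 + 7
19: 20203 = 19·1063 + 6
23: 20203 = 23·878 + 9
29: 20203 = 29·696 + 19
31: 20203 = 31·651 + 22
37: 20203 = 37·546 + 1
41: 20203 = 41·492 + 31
43: 20203 = 43·469 + 36
47: 20203 = 47·429 + 40
53: 20203 = 53·381 + 10
59: 20203 = 59·342 + 25
61: 20203 = 61·331 + 12
67: 20203 = 67·301 + 36
71: 20203 = 71·284 + 39
73: 20203 = 73·276 + 55
79: 20203 = 79·255 + 58
83: 20203 = 83·243 + 34
89: 20203 = 89·227

89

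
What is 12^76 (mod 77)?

23

12^1 ≡ 12 (mod 77)
12^2 ≡ 12^2 = 144 ≡ 67 (mod 77)
12^4 ≡ 67^2 = 4489 ≡ 23 (mod 77)
12^8 ≡ 23^2 = 529 ≡ 67 (mod 77)
12^16 ≡ 67^2 = 4489 ≡ 23 (mod 77)
12^32 ≡ 23^2 = 529 ≡ 67 (mod 77)
12^64 ≡ 67^2 = 4489 ≡ 23 (mod 77)
76 = 64 + 8 + 4 in binary powers of 2.
So 12^76 ≡ 23 · 67 · 23 ≡ 23 (mod 77).
Since 23 ≠ 1, base 12 is a Fermat witness: 77 is composite.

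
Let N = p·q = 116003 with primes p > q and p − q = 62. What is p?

373

Since p = q + 62, we have 116003 = q(q + 62), so q² + 62q − 116003 = 0.
Discriminant: 62² + 4·116003 = 3844 + 464012 = 467856; √467856 = 684.
q = (−62 + 684)/2 = 311, and p = q + 62 = 373.
Check: 311 · 373 = 116003.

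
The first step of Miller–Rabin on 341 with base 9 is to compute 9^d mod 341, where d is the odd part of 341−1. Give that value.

341 − 1 = 340 = 2^2 · 85, so d = 85.
9^1 ≡ 9 (mod 341)
9^2 ≡ 9^2 = 81 ≡ 81 (mod 341)
9^4 ≡ 81^2 = 6561 ≡ 82 (mod 341)
9^8 ≡ 82^2 = 6724 ≡ 245 (mod 341)
9^16 ≡ 245^2 = 60025 ≡ 9 (mod 341)
9^32 ≡ 9^2 = 81 ≡ 81 (mod 341)
9^64 ≡ 81^2 = 6561 ≡ 82 (mod 341)
85 = 64 + 16 + 4 + 1 in binary powers of 2.
So 9^85 ≡ 82 · 9 · 82 · 9 ≡ 67 (mod 341).
Squaring chain: 67 → 56; never reaches −1, so base 9 is a Miller–Rabin witness that 341 is composite.

67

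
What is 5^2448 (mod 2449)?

5^1 ≡ 5 (mod 2449)
5^2 ≡ 5^2 = 25 ≡ 25 (mod 2449)
5^4 ≡ 25^2 = 625 ≡ 625 (mod 2449)
5^8 ≡ 625^2 = 390625 ≡ 1234 (mod 2449)
5^16 ≡ 1234^2 = 1522756 ≡ 1927 (mod 2449)
5^32 ≡ 1927^2 = 3713329 ≡ 645 (mod 2449)
5^64 ≡ 645^2 = 416025 ≡ 2144 (mod 2449)
5^128 ≡ 2144^2 = 4596736 ≡ 2412 (mod 2449)
5^256 ≡ 2412^2 = 5817744 ≡ 1369 (mod 2449)
5^512 ≡ 1369^2 = 1874161 ≡ 676 (mod 2449)
5^1024 ≡ 676^2 = 456976 ≡ 1462 (mod 2449)
5^2048 ≡ 1462^2 = 2137444 ≡ 1916 (mod 2449)
2448 = 2048 + 256 + 128 + 16 in binary powers of 2.
So 5^2448 ≡ 1916 · 1369 · 2412 · 1927 ≡ 1985 (mod 2449).
Since 1985 ≠ 1, base 5 is a Fermat witness: 2449 is composite.

1985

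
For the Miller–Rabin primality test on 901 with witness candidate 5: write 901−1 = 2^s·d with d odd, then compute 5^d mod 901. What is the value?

901 − 1 = 900 = 2^2 · 225, so d = 225.
5^1 ≡ 5 (mod 901)
5^2 ≡ 5^2 = 25 ≡ 25 (mod 901)
5^4 ≡ 25^2 = 625 ≡ 625 (mod 901)
5^8 ≡ 625^2 = 390625 ≡ 492 (mod 901)
5^16 ≡ 492^2 = 242064 ≡ 596 (mod 901)
5^32 ≡ 596^2 = 355216 ≡ 222 (mod 901)
5^64 ≡ 222^2 = 49284 ≡ 630 (mod 901)
5^128 ≡ 630^2 = 396900 ≡ 460 (mod 901)
225 = 128 + 64 + 32 + 1 in binary powers of 2.
So 5^225 ≡ 460 · 630 · 222 · 5 ≡ 277 (mod 901).
Squaring chain: 277 → 144; never reaches −1, so base 5 is a Miller–Rabin witness that 901 is composite.

277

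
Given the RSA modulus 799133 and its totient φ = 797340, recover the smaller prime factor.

φ(n) = (p−1)(q−1) = n − (p+q) + 1, so p + q = 799133 − 797340 + 1 = 1794.
p and q are the roots of t² − 1794t + 799133 = 0.
Discriminant: 1794² − 4·799133 = 3218436 − 3196532 = 21904; √21904 = 148.
q = (1794 − 148)/2 = 823, p = (1794 + 148)/2 = 971.
Check: 823 · 971 = 799133.

823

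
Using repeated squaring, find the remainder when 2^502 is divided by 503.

1

2^1 ≡ 2 (mod 503)
2^2 ≡ 2^2 = 4 ≡ 4 (mod 503)
2^4 ≡ 4^2 = 16 ≡ 16 (mod 503)
2^8 ≡ 16^2 = 256 ≡ 256 (mod 503)
2^16 ≡ 256^2 = 65536 ≡ 146 (mod 503)
2^32 ≡ 146^2 = 21316 ≡ 190 (mod 503)
2^64 ≡ 190^2 = 36100 ≡ 387 (mod 503)
2^128 ≡ 387^2 = 149769 ≡ 378 (mod 503)
2^256 ≡ 378^2 = 142884 ≡ 32 (mod 503)
502 = 256 + 128 + 64 + 32 + 16 + 4 + 2 in binary powers of 2.
So 2^502 ≡ 32 · 378 · 387 · 190 · 146 · 16 · 4 ≡ 1 (mod 503).
Since the result is 1, base 2 gives no evidence that 503 is composite.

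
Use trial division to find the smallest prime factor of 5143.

5143 is odd.
Digit sum 13, not divisible by 3.
Ends in 3: not divisible by 5.
7: 5143 = 7·734 + 5
11: 5143 = 11·467 + 6
13: 5143 = 13·395 + 8
17: 5143 = 17·302 + 9
19: 5143 = 19·270 + 13
23: 5143 = 23·223 + 14
29: 5143 = 29·177 + 10
31: 5143 = 31·165 + 28
37: 5143 = 37·139

37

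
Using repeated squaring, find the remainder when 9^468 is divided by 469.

9^1 ≡ 9 (mod 469)
9^2 ≡ 9^2 = 81 ≡ 81 (mod 469)
9^4 ≡ 81^2 = 6561 ≡ 464 (mod 469)
9^8 ≡ 464^2 = 215296 ≡ 25 (mod 469)
9^16 ≡ 25^2 = 625 ≡ 156 (mod 469)
9^32 ≡ 156^2 = 24336 ≡ 417 (mod 469)
9^64 ≡ 417^2 = 173889 ≡ 359 (mod 469)
9^128 ≡ 359^2 = 128881 ≡ 375 (mod 469)
9^256 ≡ 375^2 = 140625 ≡ 394 (mod 469)
468 = 256 + 128 + 64 + 16 + 4 in binary powers of 2.
So 9^468 ≡ 394 · 375 · 359 · 156 · 464 ≡ 64 (mod 469).
Since 64 ≠ 1, base 9 is a Fermat witness: 469 is composite.

64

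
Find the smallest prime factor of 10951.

10951 is odd.
Digit sum 16, not divisible by 3.
Ends in 1: not divisible by 5.
7: 10951 = 7·1564 + 3
11: 10951 = 11·995 + 6
13: 10951 = 13·842 + 5
17: 10951 = 17·644 + 3
19: 10951 = 19·576 + 7
23: 10951 = 23·476 + 3
29: 10951 = 29·377 + 18
31: 10951 = 31·353 + 8
37: 10951 = 37·295 + 36
41: 10951 = 41·267 + 4
43: 10951 = 43·254 + 29
47: 10951 = 47·233

47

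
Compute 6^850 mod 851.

147

6^1 ≡ 6 (mod 851)
6^2 ≡ 6^2 = 36 ≡ 36 (mod 851)
6^4 ≡ 36^2 = 1296 ≡ 445 (mod 851)
6^8 ≡ 445^2 = 198025 ≡ 593 (mod 851)
6^16 ≡ 593^2 = 351649 ≡ 186 (mod 851)
6^32 ≡ 186^2 = 34596 ≡ 556 (mod 851)
6^64 ≡ 556^2 = 309136 ≡ 223 (mod 851)
6^128 ≡ 223^2 = 49729 ≡ 371 (mod 851)
6^256 ≡ 371^2 = 137641 ≡ 630 (mod 851)
6^512 ≡ 630^2 = 396900 ≡ 334 (mod 851)
850 = 512 + 256 + 64 + 16 + 2 in binary powers of 2.
So 6^850 ≡ 334 · 630 · 223 · 186 · 36 ≡ 147 (mod 851).
Since 147 ≠ 1, base 6 is a Fermat witness: 851 is composite.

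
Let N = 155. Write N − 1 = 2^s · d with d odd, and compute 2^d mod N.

155 − 1 = 154 = 2^1 · 77, so d = 77.
2^1 ≡ 2 (mod 155)
2^2 ≡ 2^2 = 4 ≡ 4 (mod 155)
2^4 ≡ 4^2 = 16 ≡ 16 (mod 155)
2^8 ≡ 16^2 = 256 ≡ 101 (mod 155)
2^16 ≡ 101^2 = 10201 ≡ 126 (mod 155)
2^32 ≡ 126^2 = 15876 ≡ 66 (mod 155)
2^64 ≡ 66^2 = 4356 ≡ 16 (mod 155)
77 = 64 + 8 + 4 + 1 in binary powers of 2.
So 2^77 ≡ 16 · 101 · 16 · 2 ≡ 97 (mod 155).
Squaring chain: 97; never reaches −1, so base 2 is a Miller–Rabin witness that 155 is composite.

97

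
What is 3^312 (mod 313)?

3^1 ≡ 3 (mod 313)
3^2 ≡ 3^2 = 9 ≡ 9 (mod 313)
3^4 ≡ 9^2 = 81 ≡ 81 (mod 313)
3^8 ≡ 81^2 = 6561 ≡ 301 (mod 313)
3^16 ≡ 301^2 = 90601 ≡ 144 (mod 313)
3^32 ≡ 144^2 = 20736 ≡ 78 (mod 313)
3^64 ≡ 78^2 = 6084 ≡ 137 (mod 313)
3^128 ≡ 137^2 = 18769 ≡ 302 (mod 313)
3^256 ≡ 302^2 = 91204 ≡ 121 (mod 313)
312 = 256 + 32 + 16 + 8 in binary powers of 2.
So 3^312 ≡ 121 · 78 · 144 · 301 ≡ 1 (mod 313).
Since the result is 1, base 3 gives no evidence that 313 is composite.

1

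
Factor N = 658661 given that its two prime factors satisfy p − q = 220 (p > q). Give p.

929

Since p = q + 220, we have 658661 = q(q + 220), so q² + 220q − 658661 = 0.
Discriminant: 220² + 4·658661 = 48400 + 2634644 = 2683044; √2683044 = 1638.
q = (−220 + 1638)/2 = 709, and p = q + 220 = 929.
Check: 709 · 929 = 658661.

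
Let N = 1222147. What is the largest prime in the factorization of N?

1222147 = 17 · 71891
71891 = 29 · 2479
2479 = 37 · 67
67 is prime.
So 1222147 = 17 · 29 · 37 · 67; the largest prime factor is 67.

67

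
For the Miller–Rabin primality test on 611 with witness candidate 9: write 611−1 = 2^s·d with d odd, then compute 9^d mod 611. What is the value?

611 − 1 = 610 = 2^1 · 305, so d = 305.
9^1 ≡ 9 (mod 611)
9^2 ≡ 9^2 = 81 ≡ 81 (mod 611)
9^4 ≡ 81^2 = 6561 ≡ 451 (mod 611)
9^8 ≡ 451^2 = 203401 ≡ 549 (mod 611)
9^16 ≡ 549^2 = 301401 ≡ 178 (mod 611)
9^32 ≡ 178^2 = 31684 ≡ 523 (mod 611)
9^64 ≡ 523^2 = 273529 ≡ 412 (mod 611)
9^128 ≡ 412^2 = 169744 ≡ 497 (mod 611)
9^256 ≡ 497^2 = 247009 ≡ 165 (mod 611)
305 = 256 + 32 + 16 + 1 in binary powers of 2.
So 9^305 ≡ 165 · 523 · 178 · 9 ≡ 341 (mod 611).
Squaring chain: 341; never reaches −1, so base 9 is a Miller–Rabin witness that 611 is composite.

341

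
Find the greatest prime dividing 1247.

1247 = 29 · 43
43 is prime.
So 1247 = 29 · 43; the largest prime factor is 43.

43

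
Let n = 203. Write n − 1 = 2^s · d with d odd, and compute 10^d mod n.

203 − 1 = 202 = 2^1 · 101, so d = 101.
10^1 ≡ 10 (mod 203)
10^2 ≡ 10^2 = 100 ≡ 100 (mod 203)
10^4 ≡ 100^2 = 10000 ≡ 53 (mod 203)
10^8 ≡ 53^2 = 2809 ≡ 170 (mod 203)
10^16 ≡ 170^2 = 28900 ≡ 74 (mod 203)
10^32 ≡ 74^2 = 5476 ≡ 198 (mod 203)
10^64 ≡ 198^2 = 39204 ≡ 25 (mod 203)
101 = 64 + 32 + 4 + 1 in binary powers of 2.
So 10^101 ≡ 25 · 198 · 53 · 10 ≡ 131 (mod 203).
Squaring chain: 131; never reaches −1, so base 10 is a Miller–Rabin witness that 203 is composite.

131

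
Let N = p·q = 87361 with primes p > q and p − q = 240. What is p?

Since p = q + 240, we have 87361 = q(q + 240), so q² + 240q − 87361 = 0.
Discriminant: 240² + 4·87361 = 57600 + 349444 = 407044; √407044 = 638.
q = (−240 + 638)/2 = 199, and p = q + 240 = 439.
Check: 199 · 439 = 87361.

439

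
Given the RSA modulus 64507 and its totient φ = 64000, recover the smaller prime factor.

φ(n) = (p−1)(q−1) = n − (p+q) + 1, so p + q = 64507 − 64000 + 1 = 508.
p and q are the roots of t² − 508t + 64507 = 0.
Discriminant: 508² − 4·64507 = 258064 − 258028 = 36; √36 = 6.
q = (508 − 6)/2 = 251, p = (508 + 6)/2 = 257.
Check: 251 · 257 = 64507.

251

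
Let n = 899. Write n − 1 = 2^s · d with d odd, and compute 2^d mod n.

899 − 1 = 898 = 2^1 · 449, so d = 449.
2^1 ≡ 2 (mod 899)
2^2 ≡ 2^2 = 4 ≡ 4 (mod 899)
2^4 ≡ 4^2 = 16 ≡ 16 (mod 899)
2^8 ≡ 16^2 = 256 ≡ 256 (mod 899)
2^16 ≡ 256^2 = 65536 ≡ 808 (mod 899)
2^32 ≡ 808^2 = 652864 ≡ 190 (mod 899)
2^64 ≡ 190^2 = 36100 ≡ 140 (mod 899)
2^128 ≡ 140^2 = 19600 ≡ 721 (mod 899)
2^256 ≡ 721^2 = 519841 ≡ 219 (mod 899)
449 = 256 + 128 + 64 + 1 in binary powers of 2.
So 2^449 ≡ 219 · 721 · 140 · 2 ≡ 698 (mod 899).
Squaring chain: 698; never reaches −1, so base 2 is a Miller–Rabin witness that 899 is composite.

698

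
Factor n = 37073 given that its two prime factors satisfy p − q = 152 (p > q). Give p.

Since p = q + 152, we have 37073 = q(q + 152), so q² + 152q − 37073 = 0.
Discriminant: 152² + 4·37073 = 23104 + 148292 = 171396; √171396 = 414.
q = (−152 + 414)/2 = 131, and p = q + 152 = 283.
Check: 131 · 283 = 37073.

283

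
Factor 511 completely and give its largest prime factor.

511 = 7 · 73
73 is prime.
So 511 = 7 · 73; the largest prime factor is 73.

73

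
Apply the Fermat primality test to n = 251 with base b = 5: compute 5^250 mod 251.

1

5^1 ≡ 5 (mod 251)
5^2 ≡ 5^2 = 25 ≡ 25 (mod 251)
5^4 ≡ 25^2 = 625 ≡ 123 (mod 251)
5^8 ≡ 123^2 = 15129 ≡ 69 (mod 251)
5^16 ≡ 69^2 = 4761 ≡ 243 (mod 251)
5^32 ≡ 243^2 = 59049 ≡ 64 (mod 251)
5^64 ≡ 64^2 = 4096 ≡ 80 (mod 251)
5^128 ≡ 80^2 = 6400 ≡ 125 (mod 251)
250 = 128 + 64 + 32 + 16 + 8 + 2 in binary powers of 2.
So 5^250 ≡ 125 · 80 · 64 · 243 · 69 · 25 ≡ 1 (mod 251).
Since the result is 1, base 5 gives no evidence that 251 is composite.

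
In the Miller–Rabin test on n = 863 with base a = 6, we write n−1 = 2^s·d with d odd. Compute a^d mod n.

863 − 1 = 862 = 2^1 · 431, so d = 431.
6^1 ≡ 6 (mod 863)
6^2 ≡ 6^2 = 36 ≡ 36 (mod 863)
6^4 ≡ 36^2 = 1296 ≡ 433 (mod 863)
6^8 ≡ 433^2 = 187489 ≡ 218 (mod 863)
6^16 ≡ 218^2 = 47524 ≡ 59 (mod 863)
6^32 ≡ 59^2 = 3481 ≡ 29 (mod 863)
6^64 ≡ 29^2 = 841 ≡ 841 (mod 863)
6^128 ≡ 841^2 = 707281 ≡ 484 (mod 863)
6^256 ≡ 484^2 = 234256 ≡ 383 (mod 863)
431 = 256 + 128 + 32 + 8 + 4 + 2 + 1 in binary powers of 2.
So 6^431 ≡ 383 · 484 · 29 · 218 · 433 · 36 · 6 ≡ 1 (mod 863).
Since 6^d ≡ 1 (mod 863), base 6 does not prove 863 composite.

1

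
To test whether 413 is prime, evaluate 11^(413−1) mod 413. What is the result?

11^1 ≡ 11 (mod 413)
11^2 ≡ 11^2 = 121 ≡ 121 (mod 413)
11^4 ≡ 121^2 = 14641 ≡ 186 (mod 413)
11^8 ≡ 186^2 = 34596 ≡ 317 (mod 413)
11^16 ≡ 317^2 = 100489 ≡ 130 (mod 413)
11^32 ≡ 130^2 = 16900 ≡ 380 (mod 413)
11^64 ≡ 380^2 = 144400 ≡ 263 (mod 413)
11^128 ≡ 263^2 = 69169 ≡ 198 (mod 413)
11^256 ≡ 198^2 = 39204 ≡ 382 (mod 413)
412 = 256 + 128 + 16 + 8 + 4 in binary powers of 2.
So 11^412 ≡ 382 · 198 · 130 · 317 · 186 ≡ 263 (mod 413).
Since 263 ≠ 1, base 11 is a Fermat witness: 413 is composite.

263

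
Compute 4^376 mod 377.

4^1 ≡ 4 (mod 377)
4^2 ≡ 4^2 = 16 ≡ 16 (mod 377)
4^4 ≡ 16^2 = 256 ≡ 256 (mod 377)
4^8 ≡ 256^2 = 65536 ≡ 315 (mod 377)
4^16 ≡ 315^2 = 99225 ≡ 74 (mod 377)
4^32 ≡ 74^2 = 5476 ≡ 198 (mod 377)
4^64 ≡ 198^2 = 39204 ≡ 373 (mod 377)
4^128 ≡ 373^2 = 139129 ≡ 16 (mod 377)
4^256 ≡ 16^2 = 256 ≡ 256 (mod 377)
376 = 256 + 64 + 32 + 16 + 8 in binary powers of 2.
So 4^376 ≡ 256 · 373 · 198 · 74 · 315 ≡ 165 (mod 377).
Since 165 ≠ 1, base 4 is a Fermat witness: 377 is composite.

165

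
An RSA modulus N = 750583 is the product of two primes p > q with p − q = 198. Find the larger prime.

971

Since p = q + 198, we have 750583 = q(q + 198), so q² + 198q − 750583 = 0.
Discriminant: 198² + 4·750583 = 39204 + 3002332 = 3041536; √3041536 = 1744.
q = (−198 + 1744)/2 = 773, and p = q + 198 = 971.
Check: 773 · 971 = 750583.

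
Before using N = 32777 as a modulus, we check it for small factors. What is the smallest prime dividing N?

73

32777 is odd.
Digit sum 26, not divisible by 3.
Ends in 7: not divisible by 5.
7: 32777 = 7·4682 + 3
11: 32777 = 11·2979 + 8
13: 32777 = 13·2521 + 4
17: 32777 = 17·1928 + 1
19: 32777 = 19·1725 + 2
23: 32777 = 23·1425 + 2
29: 32777 = 29·1130 + 7
31: 32777 = 31·1057 + 10
37: 32777 = 37·885 + 32
41: 32777 = 41·799 + 18
43: 32777 = 43·762 + 11
47: 32777 = 47·697 + 18
53: 32777 = 53·618 + 23
59: 32777 = 59·555 + 32
61: 32777 = 61·537 + 20
67: 32777 = 67·489 + 14
71: 32777 = 71·461 + 46
73: 32777 = 73·449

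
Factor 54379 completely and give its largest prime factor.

89

54379 = 13 · 4183
4183 = 47 · 89
89 is prime.
So 54379 = 13 · 47 · 89; the largest prime factor is 89.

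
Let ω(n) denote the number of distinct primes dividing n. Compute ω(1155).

4

1155 = 3 · 385
385 = 5 · 77
77 = 7 · 11
1155 = 3 · 5 · 7 · 11, which has 4 distinct prime factors.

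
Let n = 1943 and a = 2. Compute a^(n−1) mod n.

2^1 ≡ 2 (mod 1943)
2^2 ≡ 2^2 = 4 ≡ 4 (mod 1943)
2^4 ≡ 4^2 = 16 ≡ 16 (mod 1943)
2^8 ≡ 16^2 = 256 ≡ 256 (mod 1943)
2^16 ≡ 256^2 = 65536 ≡ 1417 (mod 1943)
2^32 ≡ 1417^2 = 2007889 ≡ 770 (mod 1943)
2^64 ≡ 770^2 = 592900 ≡ 285 (mod 1943)
2^128 ≡ 285^2 = 81225 ≡ 1562 (mod 1943)
2^256 ≡ 1562^2 = 2439844 ≡ 1379 (mod 1943)
2^512 ≡ 1379^2 = 1901641 ≡ 1387 (mod 1943)
2^1024 ≡ 1387^2 = 1923769 ≡ 199 (mod 1943)
1942 = 1024 + 512 + 256 + 128 + 16 + 4 + 2 in binary powers of 2.
So 2^1942 ≡ 199 · 1387 · 1379 · 1562 · 1417 · 16 · 4 ≡ 1430 (mod 1943).
Since 1430 ≠ 1, base 2 is a Fermat witness: 1943 is composite.

1430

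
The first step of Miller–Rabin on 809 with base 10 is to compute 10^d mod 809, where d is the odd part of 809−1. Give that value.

809 − 1 = 808 = 2^3 · 101, so d = 101.
10^1 ≡ 10 (mod 809)
10^2 ≡ 10^2 = 100 ≡ 100 (mod 809)
10^4 ≡ 100^2 = 10000 ≡ 292 (mod 809)
10^8 ≡ 292^2 = 85264 ≡ 319 (mod 809)
10^16 ≡ 319^2 = 101761 ≡ 636 (mod 809)
10^32 ≡ 636^2 = 404496 ≡ 805 (mod 809)
10^64 ≡ 805^2 = 648025 ≡ 16 (mod 809)
101 = 64 + 32 + 4 + 1 in binary powers of 2.
So 10^101 ≡ 16 · 805 · 292 · 10 ≡ 808 (mod 809).
Since 10^d ≡ 808 (mod 809), base 10 does not prove 809 composite.

808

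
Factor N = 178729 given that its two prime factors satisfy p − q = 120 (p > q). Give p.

Since p = q + 120, we have 178729 = q(q + 120), so q² + 120q − 178729 = 0.
Discriminant: 120² + 4·178729 = 14400 + 714916 = 729316; √729316 = 854.
q = (−120 + 854)/2 = 367, and p = q + 120 = 487.
Check: 367 · 487 = 178729.

487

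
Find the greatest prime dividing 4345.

79

4345 = 5 · 869
869 = 11 · 79
79 is prime.
So 4345 = 5 · 11 · 79; the largest prime factor is 79.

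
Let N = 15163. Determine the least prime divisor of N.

59

15163 is odd.
Digit sum 16, not divisible by 3.
Ends in 3: not divisible by 5.
7: 15163 = 7·2166 + 1
11: 15163 = 11·1378 + 5
13: 15163 = 13·1166 + 5
17: 15163 = 17·891 + 16
19: 15163 = 19·798 + 1
23: 15163 = 23·659 + 6
29: 15163 = 29·522 + 25
31: 15163 = 31·489 + 4
37: 15163 = 37·409 + 30
41: 15163 = 41·369 + 34
43: 15163 = 43·352 + 27
47: 15163 = 47·322 + 29
53: 15163 = 53·286 + 5
59: 15163 = 59·257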